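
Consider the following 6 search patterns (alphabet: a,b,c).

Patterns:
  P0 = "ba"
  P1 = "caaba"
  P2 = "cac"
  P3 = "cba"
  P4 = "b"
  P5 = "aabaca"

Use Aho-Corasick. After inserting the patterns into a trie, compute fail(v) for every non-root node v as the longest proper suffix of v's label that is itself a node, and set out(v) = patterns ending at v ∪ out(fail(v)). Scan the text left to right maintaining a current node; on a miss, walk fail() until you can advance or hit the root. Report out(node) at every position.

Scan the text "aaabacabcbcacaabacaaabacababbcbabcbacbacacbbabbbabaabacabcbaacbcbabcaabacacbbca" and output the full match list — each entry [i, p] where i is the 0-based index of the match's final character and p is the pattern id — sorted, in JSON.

Build automaton:
Trie (insert patterns):
  n0 'ε': a→11 b→1 c→3
  n1 'b': a→2  [P4 ends]
  n2 'ba': ·  [P0 ends]
  n3 'c': a→4 b→9
  n4 'ca': a→5 c→8
  n5 'caa': b→6
  n6 'caab': a→7
  n7 'caaba': ·  [P1 ends]
  n8 'cac': ·  [P2 ends]
  n9 'cb': a→10
  n10 'cba': ·  [P3 ends]
  n11 'a': a→12
  n12 'aa': b→13
  n13 'aab': a→14
  n14 'aaba': c→15
  n15 'aabac': a→16
  n16 'aabaca': ·  [P5 ends]

Failure links (BFS by depth):
  fail(1) 'b': from fail(0)=0 chase 'b': 0 ⇒ 0;  out={4}∪out(0)={4}
  fail(3) 'c': from fail(0)=0 chase 'c': 0 ⇒ 0;  out=∅∪out(0)=∅
  fail(11) 'a': from fail(0)=0 chase 'a': 0 ⇒ 0;  out=∅∪out(0)=∅
  fail(2) 'ba': from fail(1)=0 chase 'a': 0 ⇒ 11;  out={0}∪out(11)={0}
  fail(4) 'ca': from fail(3)=0 chase 'a': 0 ⇒ 11;  out=∅∪out(11)=∅
  fail(9) 'cb': from fail(3)=0 chase 'b': 0 ⇒ 1;  out=∅∪out(1)={4}
  fail(12) 'aa': from fail(11)=0 chase 'a': 0 ⇒ 11;  out=∅∪out(11)=∅
  fail(5) 'caa': from fail(4)=11 chase 'a': 11 ⇒ 12;  out=∅∪out(12)=∅
  fail(8) 'cac': from fail(4)=11 chase 'c': 11→0 ⇒ 3;  out={2}∪out(3)={2}
  fail(10) 'cba': from fail(9)=1 chase 'a': 1 ⇒ 2;  out={3}∪out(2)={0,3}
  fail(13) 'aab': from fail(12)=11 chase 'b': 11→0 ⇒ 1;  out=∅∪out(1)={4}
  fail(6) 'caab': from fail(5)=12 chase 'b': 12 ⇒ 13;  out=∅∪out(13)={4}
  fail(14) 'aaba': from fail(13)=1 chase 'a': 1 ⇒ 2;  out=∅∪out(2)={0}
  fail(7) 'caaba': from fail(6)=13 chase 'a': 13 ⇒ 14;  out={1}∪out(14)={0,1}
  fail(15) 'aabac': from fail(14)=2 chase 'c': 2→11→0 ⇒ 3;  out=∅∪out(3)=∅
  fail(16) 'aabaca': from fail(15)=3 chase 'a': 3 ⇒ 4;  out={5}∪out(4)={5}

Scan:
[0] read 'a'  n0⇒n11
[1] read 'a'  n11⇒n12
[2] read 'a'  n12⇒n12 ·f
[3] read 'b'  n12⇒n13  emit P4@[3:3]
[4] read 'a'  n13⇒n14  emit P0@[3:4]
[5] read 'c'  n14⇒n15
[6] read 'a'  n15⇒n16  emit P5@[1:6]
[7] read 'b'  n16⇒n1 ·f  emit P4@[7:7]
[8] read 'c'  n1⇒n3 ·f
[9] read 'b'  n3⇒n9  emit P4@[9:9]
[10] read 'c'  n9⇒n3 ·f
[11] read 'a'  n3⇒n4
[12] read 'c'  n4⇒n8  emit P2@[10:12]
[13] read 'a'  n8⇒n4 ·f
[14] read 'a'  n4⇒n5
[15] read 'b'  n5⇒n6  emit P4@[15:15]
[16] read 'a'  n6⇒n7  emit P0@[15:16],P1@[12:16]
[17] read 'c'  n7⇒n15 ·f
[18] read 'a'  n15⇒n16  emit P5@[13:18]
[19] read 'a'  n16⇒n5 ·f
[20] read 'a'  n5⇒n12 ·f
[21] read 'b'  n12⇒n13  emit P4@[21:21]
[22] read 'a'  n13⇒n14  emit P0@[21:22]
[23] read 'c'  n14⇒n15
[24] read 'a'  n15⇒n16  emit P5@[19:24]
[25] read 'b'  n16⇒n1 ·f  emit P4@[25:25]
[26] read 'a'  n1⇒n2  emit P0@[25:26]
[27] read 'b'  n2⇒n1 ·f  emit P4@[27:27]
[28] read 'b'  n1⇒n1 ·f  emit P4@[28:28]
[29] read 'c'  n1⇒n3 ·f
[30] read 'b'  n3⇒n9  emit P4@[30:30]
[31] read 'a'  n9⇒n10  emit P0@[30:31],P3@[29:31]
[32] read 'b'  n10⇒n1 ·f  emit P4@[32:32]
[33] read 'c'  n1⇒n3 ·f
[34] read 'b'  n3⇒n9  emit P4@[34:34]
[35] read 'a'  n9⇒n10  emit P0@[34:35],P3@[33:35]
[36] read 'c'  n10⇒n3 ·f
[37] read 'b'  n3⇒n9  emit P4@[37:37]
[38] read 'a'  n9⇒n10  emit P0@[37:38],P3@[36:38]
[39] read 'c'  n10⇒n3 ·f
[40] read 'a'  n3⇒n4
[41] read 'c'  n4⇒n8  emit P2@[39:41]
[42] read 'b'  n8⇒n9 ·f  emit P4@[42:42]
[43] read 'b'  n9⇒n1 ·f  emit P4@[43:43]
[44] read 'a'  n1⇒n2  emit P0@[43:44]
[45] read 'b'  n2⇒n1 ·f  emit P4@[45:45]
[46] read 'b'  n1⇒n1 ·f  emit P4@[46:46]
[47] read 'b'  n1⇒n1 ·f  emit P4@[47:47]
[48] read 'a'  n1⇒n2  emit P0@[47:48]
[49] read 'b'  n2⇒n1 ·f  emit P4@[49:49]
[50] read 'a'  n1⇒n2  emit P0@[49:50]
[51] read 'a'  n2⇒n12 ·f
[52] read 'b'  n12⇒n13  emit P4@[52:52]
[53] read 'a'  n13⇒n14  emit P0@[52:53]
[54] read 'c'  n14⇒n15
[55] read 'a'  n15⇒n16  emit P5@[50:55]
[56] read 'b'  n16⇒n1 ·f  emit P4@[56:56]
[57] read 'c'  n1⇒n3 ·f
[58] read 'b'  n3⇒n9  emit P4@[58:58]
[59] read 'a'  n9⇒n10  emit P0@[58:59],P3@[57:59]
[60] read 'a'  n10⇒n12 ·f
[61] read 'c'  n12⇒n3 ·f
[62] read 'b'  n3⇒n9  emit P4@[62:62]
[63] read 'c'  n9⇒n3 ·f
[64] read 'b'  n3⇒n9  emit P4@[64:64]
[65] read 'a'  n9⇒n10  emit P0@[64:65],P3@[63:65]
[66] read 'b'  n10⇒n1 ·f  emit P4@[66:66]
[67] read 'c'  n1⇒n3 ·f
[68] read 'a'  n3⇒n4
[69] read 'a'  n4⇒n5
[70] read 'b'  n5⇒n6  emit P4@[70:70]
[71] read 'a'  n6⇒n7  emit P0@[70:71],P1@[67:71]
[72] read 'c'  n7⇒n15 ·f
[73] read 'a'  n15⇒n16  emit P5@[68:73]
[74] read 'c'  n16⇒n8 ·f  emit P2@[72:74]
[75] read 'b'  n8⇒n9 ·f  emit P4@[75:75]
[76] read 'b'  n9⇒n1 ·f  emit P4@[76:76]
[77] read 'c'  n1⇒n3 ·f
[78] read 'a'  n3⇒n4

All matches (sorted): [[3,4],[4,0],[6,5],[7,4],[9,4],[12,2],[15,4],[16,0],[16,1],[18,5],[21,4],[22,0],[24,5],[25,4],[26,0],[27,4],[28,4],[30,4],[31,0],[31,3],[32,4],[34,4],[35,0],[35,3],[37,4],[38,0],[38,3],[41,2],[42,4],[43,4],[44,0],[45,4],[46,4],[47,4],[48,0],[49,4],[50,0],[52,4],[53,0],[55,5],[56,4],[58,4],[59,0],[59,3],[62,4],[64,4],[65,0],[65,3],[66,4],[70,4],[71,0],[71,1],[73,5],[74,2],[75,4],[76,4]]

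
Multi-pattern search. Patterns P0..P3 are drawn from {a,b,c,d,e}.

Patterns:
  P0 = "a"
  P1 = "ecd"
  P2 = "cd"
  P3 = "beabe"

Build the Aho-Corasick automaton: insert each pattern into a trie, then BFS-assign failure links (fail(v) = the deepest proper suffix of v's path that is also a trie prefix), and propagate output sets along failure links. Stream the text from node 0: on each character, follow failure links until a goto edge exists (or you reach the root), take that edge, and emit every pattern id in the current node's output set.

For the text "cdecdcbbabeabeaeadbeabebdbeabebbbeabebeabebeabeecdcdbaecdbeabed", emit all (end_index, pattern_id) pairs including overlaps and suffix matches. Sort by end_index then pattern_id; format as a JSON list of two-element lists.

Construct AC machine:
Trie nodes:
  0='ε' goto a→1 b→7 c→5 e→2
  1='a' goto ·  ←P0
  2='e' goto c→3
  3='ec' goto d→4
  4='ecd' goto ·  ←P1
  5='c' goto d→6
  6='cd' goto ·  ←P2
  7='b' goto e→8
  8='be' goto a→9
  9='bea' goto b→10
  10='beab' goto e→11
  11='beabe' goto ·  ←P3

Failure links (BFS by depth):
  n1('a'): parent n0 fail=0; on 'a' 0 → fail=0;  out {0}∪∅={0}
  n2('e'): parent n0 fail=0; on 'e' 0 → fail=0;  out ∅∪∅=∅
  n5('c'): parent n0 fail=0; on 'c' 0 → fail=0;  out ∅∪∅=∅
  n7('b'): parent n0 fail=0; on 'b' 0 → fail=0;  out ∅∪∅=∅
  n3('ec'): parent n2 fail=0; on 'c' 0 → fail=5;  out ∅∪∅=∅
  n6('cd'): parent n5 fail=0; on 'd' 0 → fail=0;  out {2}∪∅={2}
  n8('be'): parent n7 fail=0; on 'e' 0 → fail=2;  out ∅∪∅=∅
  n4('ecd'): parent n3 fail=5; on 'd' 5 → fail=6;  out {1}∪{2}={1,2}
  n9('bea'): parent n8 fail=2; on 'a' 2→0 → fail=1;  out ∅∪{0}={0}
  n10('beab'): parent n9 fail=1; on 'b' 1→0 → fail=7;  out ∅∪∅=∅
  n11('beabe'): parent n10 fail=7; on 'e' 7 → fail=8;  out {3}∪∅={3}

Run:
i=0 'c': node 0→5
i=1 'd': node 5→6  emit P2@[0:1]
i=2 'e': node 6→2 (fail-walked)
i=3 'c': node 2→3
i=4 'd': node 3→4  emit P1@[2:4],P2@[3:4]
i=5 'c': node 4→5 (fail-walked)
i=6 'b': node 5→7 (fail-walked)
i=7 'b': node 7→7 (fail-walked)
i=8 'a': node 7→1 (fail-walked)  emit P0@[8:8]
i=9 'b': node 1→7 (fail-walked)
i=10 'e': node 7→8
i=11 'a': node 8→9  emit P0@[11:11]
i=12 'b': node 9→10
i=13 'e': node 10→11  emit P3@[9:13]
i=14 'a': node 11→9 (fail-walked)  emit P0@[14:14]
i=15 'e': node 9→2 (fail-walked)
i=16 'a': node 2→1 (fail-walked)  emit P0@[16:16]
i=17 'd': node 1→0 (fail-walked)
i=18 'b': node 0→7
i=19 'e': node 7→8
i=20 'a': node 8→9  emit P0@[20:20]
i=21 'b': node 9→10
i=22 'e': node 10→11  emit P3@[18:22]
i=23 'b': node 11→7 (fail-walked)
i=24 'd': node 7→0 (fail-walked)
i=25 'b': node 0→7
i=26 'e': node 7→8
i=27 'a': node 8→9  emit P0@[27:27]
i=28 'b': node 9→10
i=29 'e': node 10→11  emit P3@[25:29]
i=30 'b': node 11→7 (fail-walked)
i=31 'b': node 7→7 (fail-walked)
i=32 'b': node 7→7 (fail-walked)
i=33 'e': node 7→8
i=34 'a': node 8→9  emit P0@[34:34]
i=35 'b': node 9→10
i=36 'e': node 10→11  emit P3@[32:36]
i=37 'b': node 11→7 (fail-walked)
i=38 'e': node 7→8
i=39 'a': node 8→9  emit P0@[39:39]
i=40 'b': node 9→10
i=41 'e': node 10→11  emit P3@[37:41]
i=42 'b': node 11→7 (fail-walked)
i=43 'e': node 7→8
i=44 'a': node 8→9  emit P0@[44:44]
i=45 'b': node 9→10
i=46 'e': node 10→11  emit P3@[42:46]
i=47 'e': node 11→2 (fail-walked)
i=48 'c': node 2→3
i=49 'd': node 3→4  emit P1@[47:49],P2@[48:49]
i=50 'c': node 4→5 (fail-walked)
i=51 'd': node 5→6  emit P2@[50:51]
i=52 'b': node 6→7 (fail-walked)
i=53 'a': node 7→1 (fail-walked)  emit P0@[53:53]
i=54 'e': node 1→2 (fail-walked)
i=55 'c': node 2→3
i=56 'd': node 3→4  emit P1@[54:56],P2@[55:56]
i=57 'b': node 4→7 (fail-walked)
i=58 'e': node 7→8
i=59 'a': node 8→9  emit P0@[59:59]
i=60 'b': node 9→10
i=61 'e': node 10→11  emit P3@[57:61]
i=62 'd': node 11→0 (fail-walked)

Matches: [[1,2],[4,1],[4,2],[8,0],[11,0],[13,3],[14,0],[16,0],[20,0],[22,3],[27,0],[29,3],[34,0],[36,3],[39,0],[41,3],[44,0],[46,3],[49,1],[49,2],[51,2],[53,0],[56,1],[56,2],[59,0],[61,3]]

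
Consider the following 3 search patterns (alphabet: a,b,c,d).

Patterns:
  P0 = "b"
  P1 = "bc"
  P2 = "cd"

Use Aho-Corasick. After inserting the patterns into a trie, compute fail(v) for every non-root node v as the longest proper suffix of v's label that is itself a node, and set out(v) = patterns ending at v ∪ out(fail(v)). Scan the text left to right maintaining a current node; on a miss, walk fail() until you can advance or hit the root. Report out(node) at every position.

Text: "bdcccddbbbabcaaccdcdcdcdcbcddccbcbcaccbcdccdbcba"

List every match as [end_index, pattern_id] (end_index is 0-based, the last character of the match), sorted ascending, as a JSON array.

Build:
Trie nodes:
  n0 'ε': b→1 c→3
  n1 'b': c→2  [P0 ends]
  n2 'bc': ·  [P1 ends]
  n3 'c': d→4
  n4 'cd': ·  [P2 ends]

BFS fail/out derivation:
  n1('b'): parent n0 fail=0; on 'b' 0 → fail=0;  out {0}∪∅={0}
  n3('c'): parent n0 fail=0; on 'c' 0 → fail=0;  out ∅∪∅=∅
  n2('bc'): parent n1 fail=0; on 'c' 0 → fail=3;  out {1}∪∅={1}
  n4('cd'): parent n3 fail=0; on 'd' 0 → fail=0;  out {2}∪∅={2}

Run:
pos 0 'b': at 1  ** P0@[0:0]
pos 1 'd': at 0 ·f
pos 2 'c': at 3
pos 3 'c': at 3 ·f
pos 4 'c': at 3 ·f
pos 5 'd': at 4  ** P2@[4:5]
pos 6 'd': at 0 ·f
pos 7 'b': at 1  ** P0@[7:7]
pos 8 'b': at 1 ·f  ** P0@[8:8]
pos 9 'b': at 1 ·f  ** P0@[9:9]
pos 10 'a': at 0 ·f
pos 11 'b': at 1  ** P0@[11:11]
pos 12 'c': at 2  ** P1@[11:12]
pos 13 'a': at 0 ·f
pos 14 'a': at 0
pos 15 'c': at 3
pos 16 'c': at 3 ·f
pos 17 'd': at 4  ** P2@[16:17]
pos 18 'c': at 3 ·f
pos 19 'd': at 4  ** P2@[18:19]
pos 20 'c': at 3 ·f
pos 21 'd': at 4  ** P2@[20:21]
pos 22 'c': at 3 ·f
pos 23 'd': at 4  ** P2@[22:23]
pos 24 'c': at 3 ·f
pos 25 'b': at 1 ·f  ** P0@[25:25]
pos 26 'c': at 2  ** P1@[25:26]
pos 27 'd': at 4 ·f  ** P2@[26:27]
pos 28 'd': at 0 ·f
pos 29 'c': at 3
pos 30 'c': at 3 ·f
pos 31 'b': at 1 ·f  ** P0@[31:31]
pos 32 'c': at 2  ** P1@[31:32]
pos 33 'b': at 1 ·f  ** P0@[33:33]
pos 34 'c': at 2  ** P1@[33:34]
pos 35 'a': at 0 ·f
pos 36 'c': at 3
pos 37 'c': at 3 ·f
pos 38 'b': at 1 ·f  ** P0@[38:38]
pos 39 'c': at 2  ** P1@[38:39]
pos 40 'd': at 4 ·f  ** P2@[39:40]
pos 41 'c': at 3 ·f
pos 42 'c': at 3 ·f
pos 43 'd': at 4  ** P2@[42:43]
pos 44 'b': at 1 ·f  ** P0@[44:44]
pos 45 'c': at 2  ** P1@[44:45]
pos 46 'b': at 1 ·f  ** P0@[46:46]
pos 47 'a': at 0 ·f

All matches (sorted): [[0,0],[5,2],[7,0],[8,0],[9,0],[11,0],[12,1],[17,2],[19,2],[21,2],[23,2],[25,0],[26,1],[27,2],[31,0],[32,1],[33,0],[34,1],[38,0],[39,1],[40,2],[43,2],[44,0],[45,1],[46,0]]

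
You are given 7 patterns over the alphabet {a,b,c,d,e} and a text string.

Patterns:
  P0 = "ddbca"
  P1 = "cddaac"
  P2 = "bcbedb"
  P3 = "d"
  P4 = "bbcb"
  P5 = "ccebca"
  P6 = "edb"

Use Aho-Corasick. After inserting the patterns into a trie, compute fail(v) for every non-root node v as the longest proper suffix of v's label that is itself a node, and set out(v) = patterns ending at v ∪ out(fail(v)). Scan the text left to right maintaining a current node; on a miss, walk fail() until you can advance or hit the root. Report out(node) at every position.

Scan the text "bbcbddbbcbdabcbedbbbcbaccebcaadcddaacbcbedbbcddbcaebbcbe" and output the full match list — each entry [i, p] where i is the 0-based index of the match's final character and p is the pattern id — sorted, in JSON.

Construct AC machine:
Trie nodes:
  n0 'ε': b→12 c→6 d→1 e→26
  n1 'd': d→2  [P3 ends]
  n2 'dd': b→3
  n3 'ddb': c→4
  n4 'ddbc': a→5
  n5 'ddbca': ·  [P0 ends]
  n6 'c': c→21 d→7
  n7 'cd': d→8
  n8 'cdd': a→9
  n9 'cdda': a→10
  n10 'cddaa': c→11
  n11 'cddaac': ·  [P1 ends]
  n12 'b': b→18 c→13
  n13 'bc': b→14
  n14 'bcb': e→15
  n15 'bcbe': d→16
  n16 'bcbed': b→17
  n17 'bcbedb': ·  [P2 ends]
  n18 'bb': c→19
  n19 'bbc': b→20
  n20 'bbcb': ·  [P4 ends]
  n21 'cc': e→22
  n22 'cce': b→23
  n23 'cceb': c→24
  n24 'ccebc': a→25
  n25 'ccebca': ·  [P5 ends]
  n26 'e': d→27
  n27 'ed': b→28
  n28 'edb': ·  [P6 ends]

Failure links (BFS by depth):
  fail(1) 'd': from fail(0)=0 chase 'd': 0 ⇒ 0;  out={3}∪out(0)={3}
  fail(6) 'c': from fail(0)=0 chase 'c': 0 ⇒ 0;  out=∅∪out(0)=∅
  fail(12) 'b': from fail(0)=0 chase 'b': 0 ⇒ 0;  out=∅∪out(0)=∅
  fail(26) 'e': from fail(0)=0 chase 'e': 0 ⇒ 0;  out=∅∪out(0)=∅
  fail(2) 'dd': from fail(1)=0 chase 'd': 0 ⇒ 1;  out=∅∪out(1)={3}
  fail(7) 'cd': from fail(6)=0 chase 'd': 0 ⇒ 1;  out=∅∪out(1)={3}
  fail(13) 'bc': from fail(12)=0 chase 'c': 0 ⇒ 6;  out=∅∪out(6)=∅
  fail(18) 'bb': from fail(12)=0 chase 'b': 0 ⇒ 12;  out=∅∪out(12)=∅
  fail(21) 'cc': from fail(6)=0 chase 'c': 0 ⇒ 6;  out=∅∪out(6)=∅
  fail(27) 'ed': from fail(26)=0 chase 'd': 0 ⇒ 1;  out=∅∪out(1)={3}
  fail(3) 'ddb': from fail(2)=1 chase 'b': 1→0 ⇒ 12;  out=∅∪out(12)=∅
  fail(8) 'cdd': from fail(7)=1 chase 'd': 1 ⇒ 2;  out=∅∪out(2)={3}
  fail(14) 'bcb': from fail(13)=6 chase 'b': 6→0 ⇒ 12;  out=∅∪out(12)=∅
  fail(19) 'bbc': from fail(18)=12 chase 'c': 12 ⇒ 13;  out=∅∪out(13)=∅
  fail(22) 'cce': from fail(21)=6 chase 'e': 6→0 ⇒ 26;  out=∅∪out(26)=∅
  fail(28) 'edb': from fail(27)=1 chase 'b': 1→0 ⇒ 12;  out={6}∪out(12)={6}
  fail(4) 'ddbc': from fail(3)=12 chase 'c': 12 ⇒ 13;  out=∅∪out(13)=∅
  fail(9) 'cdda': from fail(8)=2 chase 'a': 2→1→0 ⇒ 0;  out=∅∪out(0)=∅
  fail(15) 'bcbe': from fail(14)=12 chase 'e': 12→0 ⇒ 26;  out=∅∪out(26)=∅
  fail(20) 'bbcb': from fail(19)=13 chase 'b': 13 ⇒ 14;  out={4}∪out(14)={4}
  fail(23) 'cceb': from fail(22)=26 chase 'b': 26→0 ⇒ 12;  out=∅∪out(12)=∅
  fail(5) 'ddbca': from fail(4)=13 chase 'a': 13→6→0 ⇒ 0;  out={0}∪out(0)={0}
  fail(10) 'cddaa': from fail(9)=0 chase 'a': 0 ⇒ 0;  out=∅∪out(0)=∅
  fail(16) 'bcbed': from fail(15)=26 chase 'd': 26 ⇒ 27;  out=∅∪out(27)={3}
  fail(24) 'ccebc': from fail(23)=12 chase 'c': 12 ⇒ 13;  out=∅∪out(13)=∅
  fail(11) 'cddaac': from fail(10)=0 chase 'c': 0 ⇒ 6;  out={1}∪out(6)={1}
  fail(17) 'bcbedb': from fail(16)=27 chase 'b': 27 ⇒ 28;  out={2}∪out(28)={2,6}
  fail(25) 'ccebca': from fail(24)=13 chase 'a': 13→6→0 ⇒ 0;  out={5}∪out(0)={5}

Text stream:
i=0 'b': node 0→12
i=1 'b': node 12→18
i=2 'c': node 18→19
i=3 'b': node 19→20  ** P4@[0:3]
i=4 'd': node 20→1 (via fail)  ** P3@[4:4]
i=5 'd': node 1→2  ** P3@[5:5]
i=6 'b': node 2→3
i=7 'b': node 3→18 (via fail)
i=8 'c': node 18→19
i=9 'b': node 19→20  ** P4@[6:9]
i=10 'd': node 20→1 (via fail)  ** P3@[10:10]
i=11 'a': node 1→0 (via fail)
i=12 'b': node 0→12
i=13 'c': node 12→13
i=14 'b': node 13→14
i=15 'e': node 14→15
i=16 'd': node 15→16  ** P3@[16:16]
i=17 'b': node 16→17  ** P2@[12:17],P6@[15:17]
i=18 'b': node 17→18 (via fail)
i=19 'b': node 18→18 (via fail)
i=20 'c': node 18→19
i=21 'b': node 19→20  ** P4@[18:21]
i=22 'a': node 20→0 (via fail)
i=23 'c': node 0→6
i=24 'c': node 6→21
i=25 'e': node 21→22
i=26 'b': node 22→23
i=27 'c': node 23→24
i=28 'a': node 24→25  ** P5@[23:28]
i=29 'a': node 25→0 (via fail)
i=30 'd': node 0→1  ** P3@[30:30]
i=31 'c': node 1→6 (via fail)
i=32 'd': node 6→7  ** P3@[32:32]
i=33 'd': node 7→8  ** P3@[33:33]
i=34 'a': node 8→9
i=35 'a': node 9→10
i=36 'c': node 10→11  ** P1@[31:36]
i=37 'b': node 11→12 (via fail)
i=38 'c': node 12→13
i=39 'b': node 13→14
i=40 'e': node 14→15
i=41 'd': node 15→16  ** P3@[41:41]
i=42 'b': node 16→17  ** P2@[37:42],P6@[40:42]
i=43 'b': node 17→18 (via fail)
i=44 'c': node 18→19
i=45 'd': node 19→7 (via fail)  ** P3@[45:45]
i=46 'd': node 7→8  ** P3@[46:46]
i=47 'b': node 8→3 (via fail)
i=48 'c': node 3→4
i=49 'a': node 4→5  ** P0@[45:49]
i=50 'e': node 5→26 (via fail)
i=51 'b': node 26→12 (via fail)
i=52 'b': node 12→18
i=53 'c': node 18→19
i=54 'b': node 19→20  ** P4@[51:54]
i=55 'e': node 20→15 (via fail)

Matches: [[3,4],[4,3],[5,3],[9,4],[10,3],[16,3],[17,2],[17,6],[21,4],[28,5],[30,3],[32,3],[33,3],[36,1],[41,3],[42,2],[42,6],[45,3],[46,3],[49,0],[54,4]]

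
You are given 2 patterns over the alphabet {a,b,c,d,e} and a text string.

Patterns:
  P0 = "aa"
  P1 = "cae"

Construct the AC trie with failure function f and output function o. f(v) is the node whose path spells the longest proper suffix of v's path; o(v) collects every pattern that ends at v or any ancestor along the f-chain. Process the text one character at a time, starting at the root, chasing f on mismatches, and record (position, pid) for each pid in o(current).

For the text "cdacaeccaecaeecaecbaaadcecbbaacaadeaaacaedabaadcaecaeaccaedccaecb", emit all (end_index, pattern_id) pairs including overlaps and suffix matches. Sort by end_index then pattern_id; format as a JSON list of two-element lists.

Construct AC machine:
Trie (insert patterns):
  n0 'ε': a→1 c→3
  n1 'a': a→2
  n2 'aa': ·  ←P0
  n3 'c': a→4
  n4 'ca': e→5
  n5 'cae': ·  ←P1

Failure links (BFS by depth):
  fail(1) 'a': from fail(0)=0 chase 'a': 0 ⇒ 0;  out=∅∪out(0)=∅
  fail(3) 'c': from fail(0)=0 chase 'c': 0 ⇒ 0;  out=∅∪out(0)=∅
  fail(2) 'aa': from fail(1)=0 chase 'a': 0 ⇒ 1;  out={0}∪out(1)={0}
  fail(4) 'ca': from fail(3)=0 chase 'a': 0 ⇒ 1;  out=∅∪out(1)=∅
  fail(5) 'cae': from fail(4)=1 chase 'e': 1→0 ⇒ 0;  out={1}∪out(0)={1}

Run:
pos 0 'c': at 3
pos 1 'd': at 0 (via fail)
pos 2 'a': at 1
pos 3 'c': at 3 (via fail)
pos 4 'a': at 4
pos 5 'e': at 5  → match P1@[3:5]
pos 6 'c': at 3 (via fail)
pos 7 'c': at 3 (via fail)
pos 8 'a': at 4
pos 9 'e': at 5  → match P1@[7:9]
pos 10 'c': at 3 (via fail)
pos 11 'a': at 4
pos 12 'e': at 5  → match P1@[10:12]
pos 13 'e': at 0 (via fail)
pos 14 'c': at 3
pos 15 'a': at 4
pos 16 'e': at 5  → match P1@[14:16]
pos 17 'c': at 3 (via fail)
pos 18 'b': at 0 (via fail)
pos 19 'a': at 1
pos 20 'a': at 2  → match P0@[19:20]
pos 21 'a': at 2 (via fail)  → match P0@[20:21]
pos 22 'd': at 0 (via fail)
pos 23 'c': at 3
pos 24 'e': at 0 (via fail)
pos 25 'c': at 3
pos 26 'b': at 0 (via fail)
pos 27 'b': at 0
pos 28 'a': at 1
pos 29 'a': at 2  → match P0@[28:29]
pos 30 'c': at 3 (via fail)
pos 31 'a': at 4
pos 32 'a': at 2 (via fail)  → match P0@[31:32]
pos 33 'd': at 0 (via fail)
pos 34 'e': at 0
pos 35 'a': at 1
pos 36 'a': at 2  → match P0@[35:36]
pos 37 'a': at 2 (via fail)  → match P0@[36:37]
pos 38 'c': at 3 (via fail)
pos 39 'a': at 4
pos 40 'e': at 5  → match P1@[38:40]
pos 41 'd': at 0 (via fail)
pos 42 'a': at 1
pos 43 'b': at 0 (via fail)
pos 44 'a': at 1
pos 45 'a': at 2  → match P0@[44:45]
pos 46 'd': at 0 (via fail)
pos 47 'c': at 3
pos 48 'a': at 4
pos 49 'e': at 5  → match P1@[47:49]
pos 50 'c': at 3 (via fail)
pos 51 'a': at 4
pos 52 'e': at 5  → match P1@[50:52]
pos 53 'a': at 1 (via fail)
pos 54 'c': at 3 (via fail)
pos 55 'c': at 3 (via fail)
pos 56 'a': at 4
pos 57 'e': at 5  → match P1@[55:57]
pos 58 'd': at 0 (via fail)
pos 59 'c': at 3
pos 60 'c': at 3 (via fail)
pos 61 'a': at 4
pos 62 'e': at 5  → match P1@[60:62]
pos 63 'c': at 3 (via fail)
pos 64 'b': at 0 (via fail)

Matches: [[5,1],[9,1],[12,1],[16,1],[20,0],[21,0],[29,0],[32,0],[36,0],[37,0],[40,1],[45,0],[49,1],[52,1],[57,1],[62,1]]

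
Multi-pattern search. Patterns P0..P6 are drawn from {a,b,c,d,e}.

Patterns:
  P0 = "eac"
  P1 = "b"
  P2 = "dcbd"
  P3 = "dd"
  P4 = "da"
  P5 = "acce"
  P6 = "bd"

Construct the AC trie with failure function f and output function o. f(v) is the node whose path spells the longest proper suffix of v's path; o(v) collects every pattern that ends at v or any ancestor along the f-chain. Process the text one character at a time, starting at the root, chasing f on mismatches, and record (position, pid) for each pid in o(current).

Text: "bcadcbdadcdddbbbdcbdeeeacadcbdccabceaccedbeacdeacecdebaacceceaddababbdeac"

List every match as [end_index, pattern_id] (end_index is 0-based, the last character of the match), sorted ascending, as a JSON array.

Construct AC machine:
Trie (insert patterns):
  0='ε' goto a→11 b→4 d→5 e→1
  1='e' goto a→2
  2='ea' goto c→3
  3='eac' goto ·  ←P0
  4='b' goto d→15  ←P1
  5='d' goto a→10 c→6 d→9
  6='dc' goto b→7
  7='dcb' goto d→8
  8='dcbd' goto ·  ←P2
  9='dd' goto ·  ←P3
  10='da' goto ·  ←P4
  11='a' goto c→12
  12='ac' goto c→13
  13='acc' goto e→14
  14='acce' goto ·  ←P5
  15='bd' goto ·  ←P6

Failure links (BFS by depth):
  n1('e'): parent n0 fail=0; on 'e' 0 → fail=0;  out ∅∪∅=∅
  n4('b'): parent n0 fail=0; on 'b' 0 → fail=0;  out {1}∪∅={1}
  n5('d'): parent n0 fail=0; on 'd' 0 → fail=0;  out ∅∪∅=∅
  n11('a'): parent n0 fail=0; on 'a' 0 → fail=0;  out ∅∪∅=∅
  n2('ea'): parent n1 fail=0; on 'a' 0 → fail=11;  out ∅∪∅=∅
  n6('dc'): parent n5 fail=0; on 'c' 0 → fail=0;  out ∅∪∅=∅
  n9('dd'): parent n5 fail=0; on 'd' 0 → fail=5;  out {3}∪∅={3}
  n10('da'): parent n5 fail=0; on 'a' 0 → fail=11;  out {4}∪∅={4}
  n12('ac'): parent n11 fail=0; on 'c' 0 → fail=0;  out ∅∪∅=∅
  n15('bd'): parent n4 fail=0; on 'd' 0 → fail=5;  out {6}∪∅={6}
  n3('eac'): parent n2 fail=11; on 'c' 11 → fail=12;  out {0}∪∅={0}
  n7('dcb'): parent n6 fail=0; on 'b' 0 → fail=4;  out ∅∪{1}={1}
  n13('acc'): parent n12 fail=0; on 'c' 0 → fail=0;  out ∅∪∅=∅
  n8('dcbd'): parent n7 fail=4; on 'd' 4 → fail=15;  out {2}∪{6}={2,6}
  n14('acce'): parent n13 fail=0; on 'e' 0 → fail=1;  out {5}∪∅={5}

Run:
pos 0 'b': at 4  → match P1@[0:0]
pos 1 'c': at 0 (fail-walked)
pos 2 'a': at 11
pos 3 'd': at 5 (fail-walked)
pos 4 'c': at 6
pos 5 'b': at 7  → match P1@[5:5]
pos 6 'd': at 8  → match P2@[3:6],P6@[5:6]
pos 7 'a': at 10 (fail-walked)  → match P4@[6:7]
pos 8 'd': at 5 (fail-walked)
pos 9 'c': at 6
pos 10 'd': at 5 (fail-walked)
pos 11 'd': at 9  → match P3@[10:11]
pos 12 'd': at 9 (fail-walked)  → match P3@[11:12]
pos 13 'b': at 4 (fail-walked)  → match P1@[13:13]
pos 14 'b': at 4 (fail-walked)  → match P1@[14:14]
pos 15 'b': at 4 (fail-walked)  → match P1@[15:15]
pos 16 'd': at 15  → match P6@[15:16]
pos 17 'c': at 6 (fail-walked)
pos 18 'b': at 7  → match P1@[18:18]
pos 19 'd': at 8  → match P2@[16:19],P6@[18:19]
pos 20 'e': at 1 (fail-walked)
pos 21 'e': at 1 (fail-walked)
pos 22 'e': at 1 (fail-walked)
pos 23 'a': at 2
pos 24 'c': at 3  → match P0@[22:24]
pos 25 'a': at 11 (fail-walked)
pos 26 'd': at 5 (fail-walked)
pos 27 'c': at 6
pos 28 'b': at 7  → match P1@[28:28]
pos 29 'd': at 8  → match P2@[26:29],P6@[28:29]
pos 30 'c': at 6 (fail-walked)
pos 31 'c': at 0 (fail-walked)
pos 32 'a': at 11
pos 33 'b': at 4 (fail-walked)  → match P1@[33:33]
pos 34 'c': at 0 (fail-walked)
pos 35 'e': at 1
pos 36 'a': at 2
pos 37 'c': at 3  → match P0@[35:37]
pos 38 'c': at 13 (fail-walked)
pos 39 'e': at 14  → match P5@[36:39]
pos 40 'd': at 5 (fail-walked)
pos 41 'b': at 4 (fail-walked)  → match P1@[41:41]
pos 42 'e': at 1 (fail-walked)
pos 43 'a': at 2
pos 44 'c': at 3  → match P0@[42:44]
pos 45 'd': at 5 (fail-walked)
pos 46 'e': at 1 (fail-walked)
pos 47 'a': at 2
pos 48 'c': at 3  → match P0@[46:48]
pos 49 'e': at 1 (fail-walked)
pos 50 'c': at 0 (fail-walked)
pos 51 'd': at 5
pos 52 'e': at 1 (fail-walked)
pos 53 'b': at 4 (fail-walked)  → match P1@[53:53]
pos 54 'a': at 11 (fail-walked)
pos 55 'a': at 11 (fail-walked)
pos 56 'c': at 12
pos 57 'c': at 13
pos 58 'e': at 14  → match P5@[55:58]
pos 59 'c': at 0 (fail-walked)
pos 60 'e': at 1
pos 61 'a': at 2
pos 62 'd': at 5 (fail-walked)
pos 63 'd': at 9  → match P3@[62:63]
pos 64 'a': at 10 (fail-walked)  → match P4@[63:64]
pos 65 'b': at 4 (fail-walked)  → match P1@[65:65]
pos 66 'a': at 11 (fail-walked)
pos 67 'b': at 4 (fail-walked)  → match P1@[67:67]
pos 68 'b': at 4 (fail-walked)  → match P1@[68:68]
pos 69 'd': at 15  → match P6@[68:69]
pos 70 'e': at 1 (fail-walked)
pos 71 'a': at 2
pos 72 'c': at 3  → match P0@[70:72]

Result: [[0,1],[5,1],[6,2],[6,6],[7,4],[11,3],[12,3],[13,1],[14,1],[15,1],[16,6],[18,1],[19,2],[19,6],[24,0],[28,1],[29,2],[29,6],[33,1],[37,0],[39,5],[41,1],[44,0],[48,0],[53,1],[58,5],[63,3],[64,4],[65,1],[67,1],[68,1],[69,6],[72,0]]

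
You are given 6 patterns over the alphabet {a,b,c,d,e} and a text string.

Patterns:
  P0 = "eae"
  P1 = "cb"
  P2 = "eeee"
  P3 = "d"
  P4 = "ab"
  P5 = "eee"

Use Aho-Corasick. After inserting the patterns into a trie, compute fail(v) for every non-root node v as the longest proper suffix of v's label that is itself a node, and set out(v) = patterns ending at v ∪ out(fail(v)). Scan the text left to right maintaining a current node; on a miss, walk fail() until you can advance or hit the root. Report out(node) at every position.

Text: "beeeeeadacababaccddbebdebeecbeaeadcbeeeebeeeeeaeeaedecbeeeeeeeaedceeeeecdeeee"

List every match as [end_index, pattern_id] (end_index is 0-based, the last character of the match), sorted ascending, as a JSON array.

Build automaton:
Trie nodes:
  n0 'ε': a→10 c→4 d→9 e→1
  n1 'e': a→2 e→6
  n2 'ea': e→3
  n3 'eae': ·  ←P0
  n4 'c': b→5
  n5 'cb': ·  ←P1
  n6 'ee': e→7
  n7 'eee': e→8  ←P5
  n8 'eeee': ·  ←P2
  n9 'd': ·  ←P3
  n10 'a': b→11
  n11 'ab': ·  ←P4

Failure links (BFS by depth):
  fail(1) 'e': from fail(0)=0 chase 'e': 0 ⇒ 0;  out=∅∪out(0)=∅
  fail(4) 'c': from fail(0)=0 chase 'c': 0 ⇒ 0;  out=∅∪out(0)=∅
  fail(9) 'd': from fail(0)=0 chase 'd': 0 ⇒ 0;  out={3}∪out(0)={3}
  fail(10) 'a': from fail(0)=0 chase 'a': 0 ⇒ 0;  out=∅∪out(0)=∅
  fail(2) 'ea': from fail(1)=0 chase 'a': 0 ⇒ 10;  out=∅∪out(10)=∅
  fail(5) 'cb': from fail(4)=0 chase 'b': 0 ⇒ 0;  out={1}∪out(0)={1}
  fail(6) 'ee': from fail(1)=0 chase 'e': 0 ⇒ 1;  out=∅∪out(1)=∅
  fail(11) 'ab': from fail(10)=0 chase 'b': 0 ⇒ 0;  out={4}∪out(0)={4}
  fail(3) 'eae': from fail(2)=10 chase 'e': 10→0 ⇒ 1;  out={0}∪out(1)={0}
  fail(7) 'eee': from fail(6)=1 chase 'e': 1 ⇒ 6;  out={5}∪out(6)={5}
  fail(8) 'eeee': from fail(7)=6 chase 'e': 6 ⇒ 7;  out={2}∪out(7)={2,5}

Scan:
pos 0 'b': at 0
pos 1 'e': at 1
pos 2 'e': at 6
pos 3 'e': at 7  → match P5@[1:3]
pos 4 'e': at 8  → match P2@[1:4],P5@[2:4]
pos 5 'e': at 8 ·f  → match P2@[2:5],P5@[3:5]
pos 6 'a': at 2 ·f
pos 7 'd': at 9 ·f  → match P3@[7:7]
pos 8 'a': at 10 ·f
pos 9 'c': at 4 ·f
pos 10 'a': at 10 ·f
pos 11 'b': at 11  → match P4@[10:11]
pos 12 'a': at 10 ·f
pos 13 'b': at 11  → match P4@[12:13]
pos 14 'a': at 10 ·f
pos 15 'c': at 4 ·f
pos 16 'c': at 4 ·f
pos 17 'd': at 9 ·f  → match P3@[17:17]
pos 18 'd': at 9 ·f  → match P3@[18:18]
pos 19 'b': at 0 ·f
pos 20 'e': at 1
pos 21 'b': at 0 ·f
pos 22 'd': at 9  → match P3@[22:22]
pos 23 'e': at 1 ·f
pos 24 'b': at 0 ·f
pos 25 'e': at 1
pos 26 'e': at 6
pos 27 'c': at 4 ·f
pos 28 'b': at 5  → match P1@[27:28]
pos 29 'e': at 1 ·f
pos 30 'a': at 2
pos 31 'e': at 3  → match P0@[29:31]
pos 32 'a': at 2 ·f
pos 33 'd': at 9 ·f  → match P3@[33:33]
pos 34 'c': at 4 ·f
pos 35 'b': at 5  → match P1@[34:35]
pos 36 'e': at 1 ·f
pos 37 'e': at 6
pos 38 'e': at 7  → match P5@[36:38]
pos 39 'e': at 8  → match P2@[36:39],P5@[37:39]
pos 40 'b': at 0 ·f
pos 41 'e': at 1
pos 42 'e': at 6
pos 43 'e': at 7  → match P5@[41:43]
pos 44 'e': at 8  → match P2@[41:44],P5@[42:44]
pos 45 'e': at 8 ·f  → match P2@[42:45],P5@[43:45]
pos 46 'a': at 2 ·f
pos 47 'e': at 3  → match P0@[45:47]
pos 48 'e': at 6 ·f
pos 49 'a': at 2 ·f
pos 50 'e': at 3  → match P0@[48:50]
pos 51 'd': at 9 ·f  → match P3@[51:51]
pos 52 'e': at 1 ·f
pos 53 'c': at 4 ·f
pos 54 'b': at 5  → match P1@[53:54]
pos 55 'e': at 1 ·f
pos 56 'e': at 6
pos 57 'e': at 7  → match P5@[55:57]
pos 58 'e': at 8  → match P2@[55:58],P5@[56:58]
pos 59 'e': at 8 ·f  → match P2@[56:59],P5@[57:59]
pos 60 'e': at 8 ·f  → match P2@[57:60],P5@[58:60]
pos 61 'e': at 8 ·f  → match P2@[58:61],P5@[59:61]
pos 62 'a': at 2 ·f
pos 63 'e': at 3  → match P0@[61:63]
pos 64 'd': at 9 ·f  → match P3@[64:64]
pos 65 'c': at 4 ·f
pos 66 'e': at 1 ·f
pos 67 'e': at 6
pos 68 'e': at 7  → match P5@[66:68]
pos 69 'e': at 8  → match P2@[66:69],P5@[67:69]
pos 70 'e': at 8 ·f  → match P2@[67:70],P5@[68:70]
pos 71 'c': at 4 ·f
pos 72 'd': at 9 ·f  → match P3@[72:72]
pos 73 'e': at 1 ·f
pos 74 'e': at 6
pos 75 'e': at 7  → match P5@[73:75]
pos 76 'e': at 8  → match P2@[73:76],P5@[74:76]

Result: [[3,5],[4,2],[4,5],[5,2],[5,5],[7,3],[11,4],[13,4],[17,3],[18,3],[22,3],[28,1],[31,0],[33,3],[35,1],[38,5],[39,2],[39,5],[43,5],[44,2],[44,5],[45,2],[45,5],[47,0],[50,0],[51,3],[54,1],[57,5],[58,2],[58,5],[59,2],[59,5],[60,2],[60,5],[61,2],[61,5],[63,0],[64,3],[68,5],[69,2],[69,5],[70,2],[70,5],[72,3],[75,5],[76,2],[76,5]]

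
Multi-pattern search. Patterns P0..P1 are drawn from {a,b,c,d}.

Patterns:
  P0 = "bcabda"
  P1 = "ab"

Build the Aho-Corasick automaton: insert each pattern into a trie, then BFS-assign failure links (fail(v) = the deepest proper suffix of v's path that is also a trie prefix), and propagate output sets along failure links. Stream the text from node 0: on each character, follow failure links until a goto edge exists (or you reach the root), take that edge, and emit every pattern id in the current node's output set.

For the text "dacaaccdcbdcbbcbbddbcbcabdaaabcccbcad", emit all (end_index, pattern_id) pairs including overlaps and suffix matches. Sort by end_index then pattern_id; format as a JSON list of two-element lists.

Construct AC machine:
Trie (insert patterns):
  n0 'ε': a→7 b→1
  n1 'b': c→2
  n2 'bc': a→3
  n3 'bca': b→4
  n4 'bcab': d→5
  n5 'bcabd': a→6
  n6 'bcabda': ·  ←P0
  n7 'a': b→8
  n8 'ab': ·  ←P1

Failure links (BFS by depth):
  n1('b'): parent n0 fail=0; on 'b' 0 → fail=0;  out ∅∪∅=∅
  n7('a'): parent n0 fail=0; on 'a' 0 → fail=0;  out ∅∪∅=∅
  n2('bc'): parent n1 fail=0; on 'c' 0 → fail=0;  out ∅∪∅=∅
  n8('ab'): parent n7 fail=0; on 'b' 0 → fail=1;  out {1}∪∅={1}
  n3('bca'): parent n2 fail=0; on 'a' 0 → fail=7;  out ∅∪∅=∅
  n4('bcab'): parent n3 fail=7; on 'b' 7 → fail=8;  out ∅∪{1}={1}
  n5('bcabd'): parent n4 fail=8; on 'd' 8→1→0 → fail=0;  out ∅∪∅=∅
  n6('bcabda'): parent n5 fail=0; on 'a' 0 → fail=7;  out {0}∪∅={0}

Text stream:
[0] read 'd'  n0⇒n0
[1] read 'a'  n0⇒n7
[2] read 'c'  n7⇒n0 (via fail)
[3] read 'a'  n0⇒n7
[4] read 'a'  n7⇒n7 (via fail)
[5] read 'c'  n7⇒n0 (via fail)
[6] read 'c'  n0⇒n0
[7] read 'd'  n0⇒n0
[8] read 'c'  n0⇒n0
[9] read 'b'  n0⇒n1
[10] read 'd'  n1⇒n0 (via fail)
[11] read 'c'  n0⇒n0
[12] read 'b'  n0⇒n1
[13] read 'b'  n1⇒n1 (via fail)
[14] read 'c'  n1⇒n2
[15] read 'b'  n2⇒n1 (via fail)
[16] read 'b'  n1⇒n1 (via fail)
[17] read 'd'  n1⇒n0 (via fail)
[18] read 'd'  n0⇒n0
[19] read 'b'  n0⇒n1
[20] read 'c'  n1⇒n2
[21] read 'b'  n2⇒n1 (via fail)
[22] read 'c'  n1⇒n2
[23] read 'a'  n2⇒n3
[24] read 'b'  n3⇒n4  → match P1@[23:24]
[25] read 'd'  n4⇒n5
[26] read 'a'  n5⇒n6  → match P0@[21:26]
[27] read 'a'  n6⇒n7 (via fail)
[28] read 'a'  n7⇒n7 (via fail)
[29] read 'b'  n7⇒n8  → match P1@[28:29]
[30] read 'c'  n8⇒n2 (via fail)
[31] read 'c'  n2⇒n0 (via fail)
[32] read 'c'  n0⇒n0
[33] read 'b'  n0⇒n1
[34] read 'c'  n1⇒n2
[35] read 'a'  n2⇒n3
[36] read 'd'  n3⇒n0 (via fail)

All matches (sorted): [[24,1],[26,0],[29,1]]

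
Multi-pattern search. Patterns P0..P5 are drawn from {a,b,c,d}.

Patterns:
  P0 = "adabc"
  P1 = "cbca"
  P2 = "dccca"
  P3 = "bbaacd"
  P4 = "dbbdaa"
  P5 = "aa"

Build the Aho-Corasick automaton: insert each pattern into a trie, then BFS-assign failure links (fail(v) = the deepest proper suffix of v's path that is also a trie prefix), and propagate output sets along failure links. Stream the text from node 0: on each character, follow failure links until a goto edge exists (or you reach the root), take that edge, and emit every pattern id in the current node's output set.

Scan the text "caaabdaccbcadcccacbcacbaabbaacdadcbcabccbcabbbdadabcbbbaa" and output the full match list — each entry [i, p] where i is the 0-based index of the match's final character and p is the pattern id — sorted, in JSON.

Build:
Trie nodes:
  n0 'ε': a→1 b→15 c→6 d→10
  n1 'a': a→26 d→2
  n2 'ad': a→3
  n3 'ada': b→4
  n4 'adab': c→5
  n5 'adabc': ·  ←P0
  n6 'c': b→7
  n7 'cb': c→8
  n8 'cbc': a→9
  n9 'cbca': ·  ←P1
  n10 'd': b→21 c→11
  n11 'dc': c→12
  n12 'dcc': c→13
  n13 'dccc': a→14
  n14 'dccca': ·  ←P2
  n15 'b': b→16
  n16 'bb': a→17
  n17 'bba': a→18
  n18 'bbaa': c→19
  n19 'bbaac': d→20
  n20 'bbaacd': ·  ←P3
  n21 'db': b→22
  n22 'dbb': d→23
  n23 'dbbd': a→24
  n24 'dbbda': a→25
  n25 'dbbdaa': ·  ←P4
  n26 'aa': ·  ←P5

Failure links (BFS by depth):
  n1('a'): parent n0 fail=0; on 'a' 0 → fail=0;  out ∅∪∅=∅
  n6('c'): parent n0 fail=0; on 'c' 0 → fail=0;  out ∅∪∅=∅
  n10('d'): parent n0 fail=0; on 'd' 0 → fail=0;  out ∅∪∅=∅
  n15('b'): parent n0 fail=0; on 'b' 0 → fail=0;  out ∅∪∅=∅
  n2('ad'): parent n1 fail=0; on 'd' 0 → fail=10;  out ∅∪∅=∅
  n7('cb'): parent n6 fail=0; on 'b' 0 → fail=15;  out ∅∪∅=∅
  n11('dc'): parent n10 fail=0; on 'c' 0 → fail=6;  out ∅∪∅=∅
  n16('bb'): parent n15 fail=0; on 'b' 0 → fail=15;  out ∅∪∅=∅
  n21('db'): parent n10 fail=0; on 'b' 0 → fail=15;  out ∅∪∅=∅
  n26('aa'): parent n1 fail=0; on 'a' 0 → fail=1;  out {5}∪∅={5}
  n3('ada'): parent n2 fail=10; on 'a' 10→0 → fail=1;  out ∅∪∅=∅
  n8('cbc'): parent n7 fail=15; on 'c' 15→0 → fail=6;  out ∅∪∅=∅
  n12('dcc'): parent n11 fail=6; on 'c' 6→0 → fail=6;  out ∅∪∅=∅
  n17('bba'): parent n16 fail=15; on 'a' 15→0 → fail=1;  out ∅∪∅=∅
  n22('dbb'): parent n21 fail=15; on 'b' 15 → fail=16;  out ∅∪∅=∅
  n4('adab'): parent n3 fail=1; on 'b' 1→0 → fail=15;  out ∅∪∅=∅
  n9('cbca'): parent n8 fail=6; on 'a' 6→0 → fail=1;  out {1}∪∅={1}
  n13('dccc'): parent n12 fail=6; on 'c' 6→0 → fail=6;  out ∅∪∅=∅
  n18('bbaa'): parent n17 fail=1; on 'a' 1 → fail=26;  out ∅∪{5}={5}
  n23('dbbd'): parent n22 fail=16; on 'd' 16→15→0 → fail=10;  out ∅∪∅=∅
  n5('adabc'): parent n4 fail=15; on 'c' 15→0 → fail=6;  out {0}∪∅={0}
  n14('dccca'): parent n13 fail=6; on 'a' 6→0 → fail=1;  out {2}∪∅={2}
  n19('bbaac'): parent n18 fail=26; on 'c' 26→1→0 → fail=6;  out ∅∪∅=∅
  n24('dbbda'): parent n23 fail=10; on 'a' 10→0 → fail=1;  out ∅∪∅=∅
  n20('bbaacd'): parent n19 fail=6; on 'd' 6→0 → fail=10;  out {3}∪∅={3}
  n25('dbbdaa'): parent n24 fail=1; on 'a' 1 → fail=26;  out {4}∪{5}={4,5}

Scan:
[0] read 'c'  n0⇒n6
[1] read 'a'  n6⇒n1 ·f
[2] read 'a'  n1⇒n26  → match P5@[1:2]
[3] read 'a'  n26⇒n26 ·f  → match P5@[2:3]
[4] read 'b'  n26⇒n15 ·f
[5] read 'd'  n15⇒n10 ·f
[6] read 'a'  n10⇒n1 ·f
[7] read 'c'  n1⇒n6 ·f
[8] read 'c'  n6⇒n6 ·f
[9] read 'b'  n6⇒n7
[10] read 'c'  n7⇒n8
[11] read 'a'  n8⇒n9  → match P1@[8:11]
[12] read 'd'  n9⇒n2 ·f
[13] read 'c'  n2⇒n11 ·f
[14] read 'c'  n11⇒n12
[15] read 'c'  n12⇒n13
[16] read 'a'  n13⇒n14  → match P2@[12:16]
[17] read 'c'  n14⇒n6 ·f
[18] read 'b'  n6⇒n7
[19] read 'c'  n7⇒n8
[20] read 'a'  n8⇒n9  → match P1@[17:20]
[21] read 'c'  n9⇒n6 ·f
[22] read 'b'  n6⇒n7
[23] read 'a'  n7⇒n1 ·f
[24] read 'a'  n1⇒n26  → match P5@[23:24]
[25] read 'b'  n26⇒n15 ·f
[26] read 'b'  n15⇒n16
[27] read 'a'  n16⇒n17
[28] read 'a'  n17⇒n18  → match P5@[27:28]
[29] read 'c'  n18⇒n19
[30] read 'd'  n19⇒n20  → match P3@[25:30]
[31] read 'a'  n20⇒n1 ·f
[32] read 'd'  n1⇒n2
[33] read 'c'  n2⇒n11 ·f
[34] read 'b'  n11⇒n7 ·f
[35] read 'c'  n7⇒n8
[36] read 'a'  n8⇒n9  → match P1@[33:36]
[37] read 'b'  n9⇒n15 ·f
[38] read 'c'  n15⇒n6 ·f
[39] read 'c'  n6⇒n6 ·f
[40] read 'b'  n6⇒n7
[41] read 'c'  n7⇒n8
[42] read 'a'  n8⇒n9  → match P1@[39:42]
[43] read 'b'  n9⇒n15 ·f
[44] read 'b'  n15⇒n16
[45] read 'b'  n16⇒n16 ·f
[46] read 'd'  n16⇒n10 ·f
[47] read 'a'  n10⇒n1 ·f
[48] read 'd'  n1⇒n2
[49] read 'a'  n2⇒n3
[50] read 'b'  n3⇒n4
[51] read 'c'  n4⇒n5  → match P0@[47:51]
[52] read 'b'  n5⇒n7 ·f
[53] read 'b'  n7⇒n16 ·f
[54] read 'b'  n16⇒n16 ·f
[55] read 'a'  n16⇒n17
[56] read 'a'  n17⇒n18  → match P5@[55:56]

Result: [[2,5],[3,5],[11,1],[16,2],[20,1],[24,5],[28,5],[30,3],[36,1],[42,1],[51,0],[56,5]]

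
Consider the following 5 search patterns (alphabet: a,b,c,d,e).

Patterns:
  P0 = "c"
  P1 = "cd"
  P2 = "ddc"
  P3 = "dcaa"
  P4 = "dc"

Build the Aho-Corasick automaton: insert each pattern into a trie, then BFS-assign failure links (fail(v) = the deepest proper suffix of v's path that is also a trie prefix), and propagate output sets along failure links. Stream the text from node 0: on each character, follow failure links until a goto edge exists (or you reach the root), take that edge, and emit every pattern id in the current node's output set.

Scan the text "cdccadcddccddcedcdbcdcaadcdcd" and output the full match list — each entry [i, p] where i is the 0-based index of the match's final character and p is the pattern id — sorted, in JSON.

Build:
Trie nodes:
  n0 'ε': c→1 d→3
  n1 'c': d→2  ←P0
  n2 'cd': ·  ←P1
  n3 'd': c→6 d→4
  n4 'dd': c→5
  n5 'ddc': ·  ←P2
  n6 'dc': a→7  ←P4
  n7 'dca': a→8
  n8 'dcaa': ·  ←P3

BFS fail/out derivation:
  fail(1) 'c': from fail(0)=0 chase 'c': 0 ⇒ 0;  out={0}∪out(0)={0}
  fail(3) 'd': from fail(0)=0 chase 'd': 0 ⇒ 0;  out=∅∪out(0)=∅
  fail(2) 'cd': from fail(1)=0 chase 'd': 0 ⇒ 3;  out={1}∪out(3)={1}
  fail(4) 'dd': from fail(3)=0 chase 'd': 0 ⇒ 3;  out=∅∪out(3)=∅
  fail(6) 'dc': from fail(3)=0 chase 'c': 0 ⇒ 1;  out={4}∪out(1)={0,4}
  fail(5) 'ddc': from fail(4)=3 chase 'c': 3 ⇒ 6;  out={2}∪out(6)={0,2,4}
  fail(7) 'dca': from fail(6)=1 chase 'a': 1→0 ⇒ 0;  out=∅∪out(0)=∅
  fail(8) 'dcaa': from fail(7)=0 chase 'a': 0 ⇒ 0;  out={3}∪out(0)={3}

Text stream:
[0] read 'c'  n0⇒n1  ** P0@[0:0]
[1] read 'd'  n1⇒n2  ** P1@[0:1]
[2] read 'c'  n2⇒n6 (via fail)  ** P0@[2:2],P4@[1:2]
[3] read 'c'  n6⇒n1 (via fail)  ** P0@[3:3]
[4] read 'a'  n1⇒n0 (via fail)
[5] read 'd'  n0⇒n3
[6] read 'c'  n3⇒n6  ** P0@[6:6],P4@[5:6]
[7] read 'd'  n6⇒n2 (via fail)  ** P1@[6:7]
[8] read 'd'  n2⇒n4 (via fail)
[9] read 'c'  n4⇒n5  ** P0@[9:9],P2@[7:9],P4@[8:9]
[10] read 'c'  n5⇒n1 (via fail)  ** P0@[10:10]
[11] read 'd'  n1⇒n2  ** P1@[10:11]
[12] read 'd'  n2⇒n4 (via fail)
[13] read 'c'  n4⇒n5  ** P0@[13:13],P2@[11:13],P4@[12:13]
[14] read 'e'  n5⇒n0 (via fail)
[15] read 'd'  n0⇒n3
[16] read 'c'  n3⇒n6  ** P0@[16:16],P4@[15:16]
[17] read 'd'  n6⇒n2 (via fail)  ** P1@[16:17]
[18] read 'b'  n2⇒n0 (via fail)
[19] read 'c'  n0⇒n1  ** P0@[19:19]
[20] read 'd'  n1⇒n2  ** P1@[19:20]
[21] read 'c'  n2⇒n6 (via fail)  ** P0@[21:21],P4@[20:21]
[22] read 'a'  n6⇒n7
[23] read 'a'  n7⇒n8  ** P3@[20:23]
[24] read 'd'  n8⇒n3 (via fail)
[25] read 'c'  n3⇒n6  ** P0@[25:25],P4@[24:25]
[26] read 'd'  n6⇒n2 (via fail)  ** P1@[25:26]
[27] read 'c'  n2⇒n6 (via fail)  ** P0@[27:27],P4@[26:27]
[28] read 'd'  n6⇒n2 (via fail)  ** P1@[27:28]

Matches: [[0,0],[1,1],[2,0],[2,4],[3,0],[6,0],[6,4],[7,1],[9,0],[9,2],[9,4],[10,0],[11,1],[13,0],[13,2],[13,4],[16,0],[16,4],[17,1],[19,0],[20,1],[21,0],[21,4],[23,3],[25,0],[25,4],[26,1],[27,0],[27,4],[28,1]]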